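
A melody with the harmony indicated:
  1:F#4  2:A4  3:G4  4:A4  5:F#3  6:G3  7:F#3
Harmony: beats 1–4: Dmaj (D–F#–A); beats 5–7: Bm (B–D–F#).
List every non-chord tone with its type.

G4 (beat 3) — neighbor tone; G3 (beat 6) — neighbor tone.

The harmony at that moment is D major triad (D, F#, A); G4 is not a chord tone.
It is approached by step down from A4 and left by step up to A4.
Step away and step back to the same note — a neighbor tone (lower neighbor).
The harmony at that moment is B minor triad (B, D, F#); G3 is not a chord tone.
It is approached by step up from F#3 and left by step down to F#3.
Step away and step back to the same note — a neighbor tone (upper neighbor).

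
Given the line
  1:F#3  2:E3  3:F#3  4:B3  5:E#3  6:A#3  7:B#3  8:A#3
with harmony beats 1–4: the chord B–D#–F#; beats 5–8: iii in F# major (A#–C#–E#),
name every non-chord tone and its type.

E3 (beat 2) — neighbor tone; B#3 (beat 7) — neighbor tone.

The harmony at that moment is B major triad (B, D#, F#); E3 is not a chord tone.
It is approached by step down from F#3 and left by step up to F#3.
Step away and step back to the same note — a neighbor tone (lower neighbor).
The harmony at that moment is A# minor triad (A#, C#, E#); B#3 is not a chord tone.
It is approached by step up from A#3 and left by step down to A#3.
Step away and step back to the same note — a neighbor tone (upper neighbor).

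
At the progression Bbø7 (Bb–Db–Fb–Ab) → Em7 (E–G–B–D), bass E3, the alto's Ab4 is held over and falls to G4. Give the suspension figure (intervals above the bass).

At the second chord the bass is E3. The suspended Ab4 lies a fourth above the bass; after resolving down by step to G4, the interval above the bass becomes a third.
Suspension figures are named by those two intervals: 4–3.

4–3 suspension.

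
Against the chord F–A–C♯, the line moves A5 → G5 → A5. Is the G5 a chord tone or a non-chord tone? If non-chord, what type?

The harmony at that moment is F augmented triad (F, A, C♯); G5 is not a chord tone.
It is approached by step down from A5 and left by step up to A5.
Step away and step back to the same note — a neighbor tone (lower neighbor).

Non-chord tone — a neighbor tone.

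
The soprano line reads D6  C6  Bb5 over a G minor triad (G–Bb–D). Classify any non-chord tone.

C6 is a passing tone.

The harmony at that moment is G minor triad (G, Bb, D); C6 is not a chord tone.
It is approached by step down from D6 and left by step down to Bb5.
Step in, step out in the same direction — a passing tone.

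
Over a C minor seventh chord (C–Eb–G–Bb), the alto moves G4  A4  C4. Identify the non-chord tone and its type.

A4 is an escape tone.

The harmony at that moment is C minor seventh chord (C, Eb, G, Bb); A4 is not a chord tone.
It is approached by step up from G4 and left by leap down to C4.
Step in, leap out — an escape tone.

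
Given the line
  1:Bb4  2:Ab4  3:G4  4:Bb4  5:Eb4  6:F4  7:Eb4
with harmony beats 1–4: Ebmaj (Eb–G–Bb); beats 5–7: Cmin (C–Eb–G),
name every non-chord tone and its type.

The harmony at that moment is Eb major triad (Eb, G, Bb); Ab4 is not a chord tone.
It is approached by step down from Bb4 and left by step down to G4.
Step in, step out in the same direction — a passing tone.
The harmony at that moment is C minor triad (C, Eb, G); F4 is not a chord tone.
It is approached by step up from Eb4 and left by step down to Eb4.
Step away and step back to the same note — a neighbor tone (upper neighbor).

Ab4 (beat 2) — passing tone; F4 (beat 6) — neighbor tone.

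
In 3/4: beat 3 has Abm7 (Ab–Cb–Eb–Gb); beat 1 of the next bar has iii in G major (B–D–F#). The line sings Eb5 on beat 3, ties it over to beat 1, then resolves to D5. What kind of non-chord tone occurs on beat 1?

The harmony at that moment is B minor triad (B, D, F#); Eb5 is not a chord tone.
It is held over (the same pitch as the preceding Eb5) and left by step down to D5.
Held over from the previous chord and resolving down by step — a suspension.

Suspension.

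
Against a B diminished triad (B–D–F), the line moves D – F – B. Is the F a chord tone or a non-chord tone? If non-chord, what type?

Chord tone (the fifth of B diminished triad).

B diminished triad contains B, D, F; F is the fifth, so it is a chord tone.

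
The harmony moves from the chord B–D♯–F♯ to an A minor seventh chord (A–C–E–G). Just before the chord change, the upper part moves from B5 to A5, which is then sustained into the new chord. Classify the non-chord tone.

A5 is an anticipation.

The harmony at that moment is B major triad (B, D♯, F♯); A5 is not a chord tone.
It is approached by step down from B5 and then sustained as the same pitch into the next harmony.
Arriving early and becoming a chord tone when the harmony changes — an anticipation.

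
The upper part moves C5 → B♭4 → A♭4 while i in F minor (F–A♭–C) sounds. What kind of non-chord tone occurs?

The harmony at that moment is F minor triad (F, A♭, C); B♭4 is not a chord tone.
It is approached by step down from C5 and left by step down to A♭4.
Step in, step out in the same direction — a passing tone.

B♭4 is a passing tone.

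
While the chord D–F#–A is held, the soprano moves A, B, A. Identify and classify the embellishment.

B is a neighbor tone.

The harmony at that moment is D major triad (D, F#, A); B is not a chord tone.
It is approached by step up from A and left by step down to A.
Step away and step back to the same note — a neighbor tone (upper neighbor).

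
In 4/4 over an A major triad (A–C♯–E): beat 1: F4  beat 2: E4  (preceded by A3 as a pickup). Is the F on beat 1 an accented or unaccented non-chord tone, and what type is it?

Accented appoggiatura.

The harmony at that moment is A major triad (A, C♯, E); F4 is not a chord tone.
It is approached by leap up from A3 and left by step down to E4.
Leap in, step out — an appoggiatura.
It falls on the downbeat, so it is accented.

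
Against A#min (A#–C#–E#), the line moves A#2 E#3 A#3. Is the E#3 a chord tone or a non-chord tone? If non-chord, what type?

A# minor triad contains A#, C#, E#; E# is the fifth, so it is a chord tone.

Chord tone (the fifth of A# minor triad).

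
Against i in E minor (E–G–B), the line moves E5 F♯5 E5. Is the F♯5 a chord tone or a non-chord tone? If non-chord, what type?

The harmony at that moment is E minor triad (E, G, B); F♯5 is not a chord tone.
It is approached by step up from E5 and left by step down to E5.
Step away and step back to the same note — a neighbor tone (upper neighbor).

Non-chord tone — a neighbor tone.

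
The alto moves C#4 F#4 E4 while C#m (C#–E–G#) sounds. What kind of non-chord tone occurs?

F#4 is an appoggiatura.

The harmony at that moment is C# minor triad (C#, E, G#); F#4 is not a chord tone.
It is approached by leap up from C#4 and left by step down to E4.
Leap in, step out — an appoggiatura.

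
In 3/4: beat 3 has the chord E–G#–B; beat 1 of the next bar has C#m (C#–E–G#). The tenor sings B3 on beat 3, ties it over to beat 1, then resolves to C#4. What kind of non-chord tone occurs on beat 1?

Retardation.

The harmony at that moment is C# minor triad (C#, E, G#); B3 is not a chord tone.
It is held over (the same pitch as the preceding B3) and left by step up to C#4.
Held over from the previous chord and resolving up by step — a retardation.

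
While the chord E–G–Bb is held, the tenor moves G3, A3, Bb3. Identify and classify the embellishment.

The harmony at that moment is E diminished triad (E, G, Bb); A3 is not a chord tone.
It is approached by step up from G3 and left by step up to Bb3.
Step in, step out in the same direction — a passing tone.

A3 is a passing tone.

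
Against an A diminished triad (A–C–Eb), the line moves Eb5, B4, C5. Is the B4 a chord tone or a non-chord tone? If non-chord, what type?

Non-chord tone — an appoggiatura.

The harmony at that moment is A diminished triad (A, C, Eb); B4 is not a chord tone.
It is approached by leap down from Eb5 and left by step up to C5.
Leap in, step out — an appoggiatura.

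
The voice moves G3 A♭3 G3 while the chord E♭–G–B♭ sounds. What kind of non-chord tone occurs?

A♭3 is a neighbor tone.

The harmony at that moment is E♭ major triad (E♭, G, B♭); A♭3 is not a chord tone.
It is approached by step up from G3 and left by step down to G3.
Step away and step back to the same note — a neighbor tone (upper neighbor).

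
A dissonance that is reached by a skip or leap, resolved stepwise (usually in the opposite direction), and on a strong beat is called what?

Appoggiatura.

Approach: by leap. Departure: by step. Metric position: strong.
Leap in, step out, in a metrically strong position — an appoggiatura. (It is the mirror image of the escape tone, which steps in and leaps out from a weak position.)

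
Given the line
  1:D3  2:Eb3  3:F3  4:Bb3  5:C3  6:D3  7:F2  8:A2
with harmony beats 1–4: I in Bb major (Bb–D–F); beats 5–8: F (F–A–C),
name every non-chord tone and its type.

The harmony at that moment is Bb major triad (Bb, D, F); Eb3 is not a chord tone.
It is approached by step up from D3 and left by step up to F3.
Step in, step out in the same direction — a passing tone.
The harmony at that moment is F major triad (F, A, C); D3 is not a chord tone.
It is approached by step up from C3 and left by leap down to F2.
Step in, leap out — an escape tone.

Eb3 (beat 2) — passing tone; D3 (beat 6) — escape tone.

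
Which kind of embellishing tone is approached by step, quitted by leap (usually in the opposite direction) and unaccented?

Escape tone.

Approach: by step. Departure: by leap. Metric position: weak.
Step in, leap out, from a weak position — an escape tone (échappée). (It is the mirror image of the appoggiatura, which leaps in and steps out on a strong beat.)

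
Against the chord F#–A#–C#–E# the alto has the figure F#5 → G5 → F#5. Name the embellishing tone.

G5 is a neighbor tone.

The harmony at that moment is F# major seventh chord (F#, A#, C#, E#); G5 is not a chord tone.
It is approached by step up from F#5 and left by step down to F#5.
Step away and step back to the same note — a neighbor tone (upper neighbor).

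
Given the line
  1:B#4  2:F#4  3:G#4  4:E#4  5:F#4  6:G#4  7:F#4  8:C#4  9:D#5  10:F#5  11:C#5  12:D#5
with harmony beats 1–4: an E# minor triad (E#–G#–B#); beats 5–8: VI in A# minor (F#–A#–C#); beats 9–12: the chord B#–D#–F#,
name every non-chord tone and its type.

F#4 (beat 2) — appoggiatura; G#4 (beat 6) — neighbor tone; C#5 (beat 11) — appoggiatura.

The harmony at that moment is E# minor triad (E#, G#, B#); F#4 is not a chord tone.
It is approached by leap down from B#4 and left by step up to G#4.
Leap in, step out — an appoggiatura.
The harmony at that moment is F# major triad (F#, A#, C#); G#4 is not a chord tone.
It is approached by step up from F#4 and left by step down to F#4.
Step away and step back to the same note — a neighbor tone (upper neighbor).
The harmony at that moment is B# diminished triad (B#, D#, F#); C#5 is not a chord tone.
It is approached by leap down from F#5 and left by step up to D#5.
Leap in, step out — an appoggiatura.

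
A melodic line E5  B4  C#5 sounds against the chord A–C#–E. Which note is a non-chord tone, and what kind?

The harmony at that moment is A major triad (A, C#, E); B4 is not a chord tone.
It is approached by leap down from E5 and left by step up to C#5.
Leap in, step out — an appoggiatura.

B4 is an appoggiatura.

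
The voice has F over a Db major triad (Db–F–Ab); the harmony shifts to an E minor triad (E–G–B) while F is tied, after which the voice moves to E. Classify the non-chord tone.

F is a suspension.

The harmony at that moment is E minor triad (E, G, B); F is not a chord tone.
It is held over (the same pitch as the preceding F) and left by step down to E.
Held over from the previous chord and resolving down by step — a suspension.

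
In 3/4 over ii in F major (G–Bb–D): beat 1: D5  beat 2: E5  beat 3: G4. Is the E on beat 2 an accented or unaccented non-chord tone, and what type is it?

The harmony at that moment is G minor triad (G, Bb, D); E5 is not a chord tone.
It is approached by step up from D5 and left by leap down to G4.
Step in, leap out — an escape tone.
It falls on a weak beat, so it is unaccented.

Unaccented escape tone.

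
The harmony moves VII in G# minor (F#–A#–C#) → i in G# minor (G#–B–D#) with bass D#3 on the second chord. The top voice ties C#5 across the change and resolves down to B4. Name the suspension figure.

At the second chord the bass is D#3. The suspended C#5 lies a seventh above the bass; after resolving down by step to B4, the interval above the bass becomes a sixth.
Suspension figures are named by those two intervals: 7–6.

7–6 suspension.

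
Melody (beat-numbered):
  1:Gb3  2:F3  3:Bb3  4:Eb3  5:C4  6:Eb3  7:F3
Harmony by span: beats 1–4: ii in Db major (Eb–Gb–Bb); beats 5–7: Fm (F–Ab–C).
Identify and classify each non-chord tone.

F3 (beat 2) — escape tone; Eb3 (beat 6) — appoggiatura.

The harmony at that moment is Eb minor triad (Eb, Gb, Bb); F3 is not a chord tone.
It is approached by step down from Gb3 and left by leap up to Bb3.
Step in, leap out — an escape tone.
The harmony at that moment is F minor triad (F, Ab, C); Eb3 is not a chord tone.
It is approached by leap down from C4 and left by step up to F3.
Leap in, step out — an appoggiatura.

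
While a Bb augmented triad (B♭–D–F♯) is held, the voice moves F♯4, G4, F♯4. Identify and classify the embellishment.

G4 is a neighbor tone.

The harmony at that moment is B♭ augmented triad (B♭, D, F♯); G4 is not a chord tone.
It is approached by step up from F♯4 and left by step down to F♯4.
Step away and step back to the same note — a neighbor tone (upper neighbor).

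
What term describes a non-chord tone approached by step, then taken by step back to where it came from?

Approach: by step. Departure: by step in the opposite direction, back to the starting pitch.
Stepwise on both sides but reversing to return to the same chord tone — a neighbor tone. (Had it continued onward in the same direction it would be a passing tone instead.)

Neighbor tone.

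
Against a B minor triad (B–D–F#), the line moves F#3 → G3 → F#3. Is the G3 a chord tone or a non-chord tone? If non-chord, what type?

The harmony at that moment is B minor triad (B, D, F#); G3 is not a chord tone.
It is approached by step up from F#3 and left by step down to F#3.
Step away and step back to the same note — a neighbor tone (upper neighbor).

Non-chord tone — a neighbor tone.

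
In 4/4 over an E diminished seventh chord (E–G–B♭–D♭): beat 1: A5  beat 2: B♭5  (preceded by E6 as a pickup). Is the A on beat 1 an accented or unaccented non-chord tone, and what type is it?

Accented appoggiatura.

The harmony at that moment is E diminished seventh chord (E, G, B♭, D♭); A5 is not a chord tone.
It is approached by leap down from E6 and left by step up to B♭5.
Leap in, step out — an appoggiatura.
It falls on the downbeat, so it is accented.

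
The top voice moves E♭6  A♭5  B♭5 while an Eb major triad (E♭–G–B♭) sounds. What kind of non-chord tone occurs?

The harmony at that moment is E♭ major triad (E♭, G, B♭); A♭5 is not a chord tone.
It is approached by leap down from E♭6 and left by step up to B♭5.
Leap in, step out — an appoggiatura.

A♭5 is an appoggiatura.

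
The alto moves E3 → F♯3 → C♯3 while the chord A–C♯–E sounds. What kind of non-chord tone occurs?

The harmony at that moment is A major triad (A, C♯, E); F♯3 is not a chord tone.
It is approached by step up from E3 and left by leap down to C♯3.
Step in, leap out — an escape tone.

F♯3 is an escape tone.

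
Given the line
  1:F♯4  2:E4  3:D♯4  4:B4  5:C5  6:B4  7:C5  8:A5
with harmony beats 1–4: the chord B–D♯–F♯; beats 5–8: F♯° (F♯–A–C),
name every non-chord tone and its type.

E4 (beat 2) — passing tone; B4 (beat 6) — neighbor tone.

The harmony at that moment is B major triad (B, D♯, F♯); E4 is not a chord tone.
It is approached by step down from F♯4 and left by step down to D♯4.
Step in, step out in the same direction — a passing tone.
The harmony at that moment is F♯ diminished triad (F♯, A, C); B4 is not a chord tone.
It is approached by step down from C5 and left by step up to C5.
Step away and step back to the same note — a neighbor tone (lower neighbor).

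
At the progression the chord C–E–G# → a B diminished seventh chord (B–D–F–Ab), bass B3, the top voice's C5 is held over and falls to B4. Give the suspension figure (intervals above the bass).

At the second chord the bass is B3. The suspended C5 lies a ninth above the bass; after resolving down by step to B4, the interval above the bass becomes an octave.
Suspension figures are named by those two intervals: 9–8.

9–8 suspension.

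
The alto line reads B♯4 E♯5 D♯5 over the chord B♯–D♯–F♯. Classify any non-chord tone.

E♯5 is an appoggiatura.

The harmony at that moment is B♯ diminished triad (B♯, D♯, F♯); E♯5 is not a chord tone.
It is approached by leap up from B♯4 and left by step down to D♯5.
Leap in, step out — an appoggiatura.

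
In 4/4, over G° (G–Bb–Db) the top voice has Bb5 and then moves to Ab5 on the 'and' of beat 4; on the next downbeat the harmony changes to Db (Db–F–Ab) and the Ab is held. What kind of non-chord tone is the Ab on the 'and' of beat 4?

The harmony at that moment is G diminished triad (G, Bb, Db); Ab5 is not a chord tone.
It is approached by step down from Bb5 and then sustained as the same pitch into the next harmony.
Arriving early and becoming a chord tone when the harmony changes — an anticipation.

Anticipation.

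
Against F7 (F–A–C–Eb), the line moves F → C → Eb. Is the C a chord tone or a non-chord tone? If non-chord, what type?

F dominant seventh chord contains F, A, C, Eb; C is the fifth, so it is a chord tone.

Chord tone (the fifth of F dominant seventh chord).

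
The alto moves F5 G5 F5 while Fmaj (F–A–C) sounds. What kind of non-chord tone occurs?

The harmony at that moment is F major triad (F, A, C); G5 is not a chord tone.
It is approached by step up from F5 and left by step down to F5.
Step away and step back to the same note — a neighbor tone (upper neighbor).

G5 is a neighbor tone.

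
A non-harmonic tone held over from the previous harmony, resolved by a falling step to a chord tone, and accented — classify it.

Suspension.

Approach: by preparation — the pitch is first a chord tone, then held (tied or repeated) while the harmony changes under it. Departure: down by step. Metric position: strong.
A prepared dissonance that resolves downward by step — a suspension. (The same figure resolving upward would be a retardation.)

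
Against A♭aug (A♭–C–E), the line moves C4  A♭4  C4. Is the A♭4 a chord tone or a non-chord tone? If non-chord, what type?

Chord tone (the root of Ab augmented triad).

Ab augmented triad contains A♭, C, E; A♭ is the root, so it is a chord tone.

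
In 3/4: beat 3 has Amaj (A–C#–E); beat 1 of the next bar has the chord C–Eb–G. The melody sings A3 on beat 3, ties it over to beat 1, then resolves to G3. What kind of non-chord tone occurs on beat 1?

The harmony at that moment is C minor triad (C, Eb, G); A3 is not a chord tone.
It is held over (the same pitch as the preceding A3) and left by step down to G3.
Held over from the previous chord and resolving down by step — a suspension.

Suspension.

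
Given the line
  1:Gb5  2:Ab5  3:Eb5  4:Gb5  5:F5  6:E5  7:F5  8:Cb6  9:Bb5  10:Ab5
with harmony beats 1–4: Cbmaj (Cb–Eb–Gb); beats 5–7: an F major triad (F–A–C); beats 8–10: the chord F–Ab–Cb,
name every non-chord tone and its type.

Ab5 (beat 2) — escape tone; E5 (beat 6) — neighbor tone; Bb5 (beat 9) — passing tone.

The harmony at that moment is Cb major triad (Cb, Eb, Gb); Ab5 is not a chord tone.
It is approached by step up from Gb5 and left by leap down to Eb5.
Step in, leap out — an escape tone.
The harmony at that moment is F major triad (F, A, C); E5 is not a chord tone.
It is approached by step down from F5 and left by step up to F5.
Step away and step back to the same note — a neighbor tone (lower neighbor).
The harmony at that moment is F diminished triad (F, Ab, Cb); Bb5 is not a chord tone.
It is approached by step down from Cb6 and left by step down to Ab5.
Step in, step out in the same direction — a passing tone.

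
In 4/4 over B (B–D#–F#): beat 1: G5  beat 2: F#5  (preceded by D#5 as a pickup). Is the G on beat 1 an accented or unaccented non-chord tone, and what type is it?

Accented appoggiatura.

The harmony at that moment is B major triad (B, D#, F#); G5 is not a chord tone.
It is approached by leap up from D#5 and left by step down to F#5.
Leap in, step out — an appoggiatura.
It falls on the downbeat, so it is accented.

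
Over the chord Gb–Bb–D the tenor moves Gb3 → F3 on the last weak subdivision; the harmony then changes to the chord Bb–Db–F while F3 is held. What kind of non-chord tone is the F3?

F3 is an anticipation.

The harmony at that moment is Gb augmented triad (Gb, Bb, D); F3 is not a chord tone.
It is approached by step down from Gb3 and then sustained as the same pitch into the next harmony.
Arriving early and becoming a chord tone when the harmony changes — an anticipation.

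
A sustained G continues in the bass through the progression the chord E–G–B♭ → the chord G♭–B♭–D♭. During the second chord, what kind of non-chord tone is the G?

The harmony at that moment is G♭ major triad (G♭, B♭, D♭); G is not a chord tone.
It is held over (the same pitch as the preceding G) and then sustained as the same pitch into the next harmony.
Sustained through a change of harmony — a pedal tone.

Pedal tone (pedal point).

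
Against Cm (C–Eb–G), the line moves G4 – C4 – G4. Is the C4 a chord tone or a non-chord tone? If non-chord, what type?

C minor triad contains C, Eb, G; C is the root, so it is a chord tone.

Chord tone (the root of C minor triad).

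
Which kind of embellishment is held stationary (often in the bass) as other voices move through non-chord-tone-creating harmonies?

Pedal tone.

Approach: none. Departure: none — a single pitch is sustained while the chords change around it, passing through harmonies that do not contain it.
No melodic motion at all; the dissonance is created entirely by the moving harmonies against the stationary note — a pedal tone (pedal point).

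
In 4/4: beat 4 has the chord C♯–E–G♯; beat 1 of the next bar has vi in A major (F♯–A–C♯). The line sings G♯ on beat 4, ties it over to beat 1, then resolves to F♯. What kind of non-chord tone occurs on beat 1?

Suspension.

The harmony at that moment is F♯ minor triad (F♯, A, C♯); G♯ is not a chord tone.
It is held over (the same pitch as the preceding G♯) and left by step down to F♯.
Held over from the previous chord and resolving down by step — a suspension.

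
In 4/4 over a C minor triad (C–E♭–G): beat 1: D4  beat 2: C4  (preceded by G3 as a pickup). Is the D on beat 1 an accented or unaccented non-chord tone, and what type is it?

The harmony at that moment is C minor triad (C, E♭, G); D4 is not a chord tone.
It is approached by leap up from G3 and left by step down to C4.
Leap in, step out — an appoggiatura.
It falls on the downbeat, so it is accented.

Accented appoggiatura.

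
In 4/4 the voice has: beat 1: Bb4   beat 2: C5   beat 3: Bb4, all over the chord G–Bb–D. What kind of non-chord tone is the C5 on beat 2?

Upper neighbor tone.

The harmony at that moment is G minor triad (G, Bb, D); C5 is not a chord tone.
It is approached by step up from Bb4 and left by step down to Bb4.
Step away and step back to the same note — a neighbor tone (upper neighbor).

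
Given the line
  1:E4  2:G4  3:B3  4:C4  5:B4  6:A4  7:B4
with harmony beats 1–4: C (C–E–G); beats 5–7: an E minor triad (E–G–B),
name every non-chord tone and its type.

The harmony at that moment is C major triad (C, E, G); B3 is not a chord tone.
It is approached by leap down from G4 and left by step up to C4.
Leap in, step out — an appoggiatura.
The harmony at that moment is E minor triad (E, G, B); A4 is not a chord tone.
It is approached by step down from B4 and left by step up to B4.
Step away and step back to the same note — a neighbor tone (lower neighbor).

B3 (beat 3) — appoggiatura; A4 (beat 6) — neighbor tone.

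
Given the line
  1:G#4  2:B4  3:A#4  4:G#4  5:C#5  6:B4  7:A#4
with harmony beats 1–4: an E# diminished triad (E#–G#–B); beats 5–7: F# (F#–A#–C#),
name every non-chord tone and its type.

A#4 (beat 3) — passing tone; B4 (beat 6) — passing tone.

The harmony at that moment is E# diminished triad (E#, G#, B); A#4 is not a chord tone.
It is approached by step down from B4 and left by step down to G#4.
Step in, step out in the same direction — a passing tone.
The harmony at that moment is F# major triad (F#, A#, C#); B4 is not a chord tone.
It is approached by step down from C#5 and left by step down to A#4.
Step in, step out in the same direction — a passing tone.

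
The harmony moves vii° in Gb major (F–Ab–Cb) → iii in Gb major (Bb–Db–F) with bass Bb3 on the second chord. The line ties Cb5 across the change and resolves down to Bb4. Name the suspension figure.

9–8 suspension.

At the second chord the bass is Bb3. The suspended Cb5 lies a ninth above the bass; after resolving down by step to Bb4, the interval above the bass becomes an octave.
Suspension figures are named by those two intervals: 9–8.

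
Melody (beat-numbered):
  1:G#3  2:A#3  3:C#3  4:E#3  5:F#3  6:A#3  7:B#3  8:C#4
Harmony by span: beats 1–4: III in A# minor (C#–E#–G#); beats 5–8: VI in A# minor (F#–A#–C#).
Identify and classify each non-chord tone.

The harmony at that moment is C# major triad (C#, E#, G#); A#3 is not a chord tone.
It is approached by step up from G#3 and left by leap down to C#3.
Step in, leap out — an escape tone.
The harmony at that moment is F# major triad (F#, A#, C#); B#3 is not a chord tone.
It is approached by step up from A#3 and left by step up to C#4.
Step in, step out in the same direction — a passing tone.

A#3 (beat 2) — escape tone; B#3 (beat 7) — passing tone.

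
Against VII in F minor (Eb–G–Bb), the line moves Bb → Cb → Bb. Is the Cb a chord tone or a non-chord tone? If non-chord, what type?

The harmony at that moment is Eb major triad (Eb, G, Bb); Cb is not a chord tone.
It is approached by step up from Bb and left by step down to Bb.
Step away and step back to the same note — a neighbor tone (upper neighbor).

Non-chord tone — a neighbor tone.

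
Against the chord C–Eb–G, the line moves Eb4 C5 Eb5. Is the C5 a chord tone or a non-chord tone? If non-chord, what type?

Chord tone (the root of C minor triad).

C minor triad contains C, Eb, G; C is the root, so it is a chord tone.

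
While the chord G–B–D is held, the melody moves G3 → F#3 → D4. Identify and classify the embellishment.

F#3 is an escape tone.

The harmony at that moment is G major triad (G, B, D); F#3 is not a chord tone.
It is approached by step down from G3 and left by leap up to D4.
Step in, leap out — an escape tone.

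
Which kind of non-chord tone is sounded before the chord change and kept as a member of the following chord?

Anticipation.

Approach: ahead of the chord change (typically by step), so it is dissonant against the current harmony. Departure: none — the same pitch is restated or held and is a chord tone of the new harmony.
Dissonant first, consonant once the harmony catches up: the note simply arrives early — an anticipation. (The reverse timing, consonant first and dissonant after the change, would be a suspension or retardation.)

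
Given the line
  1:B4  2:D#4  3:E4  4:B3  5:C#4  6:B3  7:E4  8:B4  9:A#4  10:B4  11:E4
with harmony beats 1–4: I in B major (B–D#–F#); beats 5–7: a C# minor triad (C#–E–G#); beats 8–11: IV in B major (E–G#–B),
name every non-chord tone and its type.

The harmony at that moment is B major triad (B, D#, F#); E4 is not a chord tone.
It is approached by step up from D#4 and left by leap down to B3.
Step in, leap out — an escape tone.
The harmony at that moment is C# minor triad (C#, E, G#); B3 is not a chord tone.
It is approached by step down from C#4 and left by leap up to E4.
Step in, leap out — an escape tone.
The harmony at that moment is E major triad (E, G#, B); A#4 is not a chord tone.
It is approached by step down from B4 and left by step up to B4.
Step away and step back to the same note — a neighbor tone (lower neighbor).

E4 (beat 3) — escape tone; B3 (beat 6) — escape tone; A#4 (beat 9) — neighbor tone.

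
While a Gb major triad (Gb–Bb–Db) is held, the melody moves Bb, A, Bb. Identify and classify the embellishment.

A is a neighbor tone.

The harmony at that moment is Gb major triad (Gb, Bb, Db); A is not a chord tone.
It is approached by step down from Bb and left by step up to Bb.
Step away and step back to the same note — a neighbor tone (lower neighbor).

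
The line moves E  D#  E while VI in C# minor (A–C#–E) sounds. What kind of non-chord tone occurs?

D# is a neighbor tone.

The harmony at that moment is A major triad (A, C#, E); D# is not a chord tone.
It is approached by step down from E and left by step up to E.
Step away and step back to the same note — a neighbor tone (lower neighbor).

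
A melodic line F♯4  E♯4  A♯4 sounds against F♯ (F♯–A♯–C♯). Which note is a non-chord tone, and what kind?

E♯4 is an escape tone.

The harmony at that moment is F♯ major triad (F♯, A♯, C♯); E♯4 is not a chord tone.
It is approached by step down from F♯4 and left by leap up to A♯4.
Step in, leap out — an escape tone.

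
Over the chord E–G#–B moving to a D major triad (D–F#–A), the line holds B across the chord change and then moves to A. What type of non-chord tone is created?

The harmony at that moment is D major triad (D, F#, A); B is not a chord tone.
It is held over (the same pitch as the preceding B) and left by step down to A.
Held over from the previous chord and resolving down by step — a suspension.

B is a suspension.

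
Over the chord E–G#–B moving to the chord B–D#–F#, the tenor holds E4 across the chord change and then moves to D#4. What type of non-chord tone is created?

The harmony at that moment is B major triad (B, D#, F#); E4 is not a chord tone.
It is held over (the same pitch as the preceding E4) and left by step down to D#4.
Held over from the previous chord and resolving down by step — a suspension.

E4 is a suspension.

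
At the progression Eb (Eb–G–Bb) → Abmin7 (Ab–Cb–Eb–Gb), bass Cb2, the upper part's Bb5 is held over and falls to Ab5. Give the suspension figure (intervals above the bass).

At the second chord the bass is Cb2. The suspended Bb5 lies a seventh above the bass; after resolving down by step to Ab5, the interval above the bass becomes a sixth.
Suspension figures are named by those two intervals: 7–6.

7–6 suspension.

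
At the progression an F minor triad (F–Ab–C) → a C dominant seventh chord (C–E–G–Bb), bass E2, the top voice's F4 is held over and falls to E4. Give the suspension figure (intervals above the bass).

9–8 suspension.

At the second chord the bass is E2. The suspended F4 lies a ninth above the bass; after resolving down by step to E4, the interval above the bass becomes an octave.
Suspension figures are named by those two intervals: 9–8.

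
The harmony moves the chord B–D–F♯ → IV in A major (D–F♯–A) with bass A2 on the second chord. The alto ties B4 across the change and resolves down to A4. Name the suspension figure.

At the second chord the bass is A2. The suspended B4 lies a ninth above the bass; after resolving down by step to A4, the interval above the bass becomes an octave.
Suspension figures are named by those two intervals: 9–8.

9–8 suspension.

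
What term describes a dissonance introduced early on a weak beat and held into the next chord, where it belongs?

Approach: ahead of the chord change (typically by step), so it is dissonant against the current harmony. Departure: none — the same pitch is restated or held and is a chord tone of the new harmony.
Dissonant first, consonant once the harmony catches up: the note simply arrives early — an anticipation. (The reverse timing, consonant first and dissonant after the change, would be a suspension or retardation.)

Anticipation.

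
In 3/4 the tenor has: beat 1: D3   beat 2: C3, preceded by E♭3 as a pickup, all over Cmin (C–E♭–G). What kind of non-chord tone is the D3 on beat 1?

Passing tone.

The harmony at that moment is C minor triad (C, E♭, G); D3 is not a chord tone.
It is approached by step down from E♭3 and left by step down to C3.
Step in, step out in the same direction — a passing tone.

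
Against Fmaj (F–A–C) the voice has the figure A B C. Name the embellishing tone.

The harmony at that moment is F major triad (F, A, C); B is not a chord tone.
It is approached by step up from A and left by step up to C.
Step in, step out in the same direction — a passing tone.

B is a passing tone.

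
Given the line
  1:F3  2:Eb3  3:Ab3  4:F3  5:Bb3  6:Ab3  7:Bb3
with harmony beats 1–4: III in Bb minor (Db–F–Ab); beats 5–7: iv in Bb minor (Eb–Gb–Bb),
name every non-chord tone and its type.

The harmony at that moment is Db major triad (Db, F, Ab); Eb3 is not a chord tone.
It is approached by step down from F3 and left by leap up to Ab3.
Step in, leap out — an escape tone.
The harmony at that moment is Eb minor triad (Eb, Gb, Bb); Ab3 is not a chord tone.
It is approached by step down from Bb3 and left by step up to Bb3.
Step away and step back to the same note — a neighbor tone (lower neighbor).

Eb3 (beat 2) — escape tone; Ab3 (beat 6) — neighbor tone.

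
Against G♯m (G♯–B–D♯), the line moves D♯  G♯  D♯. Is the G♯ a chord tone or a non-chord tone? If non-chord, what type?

Chord tone (the root of G# minor triad).

G# minor triad contains G♯, B, D♯; G♯ is the root, so it is a chord tone.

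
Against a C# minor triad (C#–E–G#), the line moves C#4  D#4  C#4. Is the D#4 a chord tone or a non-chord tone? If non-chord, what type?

Non-chord tone — a neighbor tone.

The harmony at that moment is C# minor triad (C#, E, G#); D#4 is not a chord tone.
It is approached by step up from C#4 and left by step down to C#4.
Step away and step back to the same note — a neighbor tone (upper neighbor).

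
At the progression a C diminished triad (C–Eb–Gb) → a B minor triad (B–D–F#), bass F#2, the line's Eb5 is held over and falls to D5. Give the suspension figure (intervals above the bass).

At the second chord the bass is F#2. The suspended Eb5 lies a seventh above the bass; after resolving down by step to D5, the interval above the bass becomes a sixth.
Suspension figures are named by those two intervals: 7–6.

7–6 suspension.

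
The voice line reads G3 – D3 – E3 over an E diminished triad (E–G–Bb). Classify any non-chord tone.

D3 is an appoggiatura.

The harmony at that moment is E diminished triad (E, G, Bb); D3 is not a chord tone.
It is approached by leap down from G3 and left by step up to E3.
Leap in, step out — an appoggiatura.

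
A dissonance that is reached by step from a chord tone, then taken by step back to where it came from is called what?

Approach: by step. Departure: by step in the opposite direction, back to the starting pitch.
Stepwise on both sides but reversing to return to the same chord tone — a neighbor tone. (Had it continued onward in the same direction it would be a passing tone instead.)

Neighbor tone.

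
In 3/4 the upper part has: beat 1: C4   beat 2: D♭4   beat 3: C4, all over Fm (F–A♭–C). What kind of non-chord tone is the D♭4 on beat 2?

The harmony at that moment is F minor triad (F, A♭, C); D♭4 is not a chord tone.
It is approached by step up from C4 and left by step down to C4.
Step away and step back to the same note — a neighbor tone (upper neighbor).

Upper neighbor tone.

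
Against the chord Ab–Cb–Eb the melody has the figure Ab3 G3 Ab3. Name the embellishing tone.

G3 is a neighbor tone.

The harmony at that moment is Ab minor triad (Ab, Cb, Eb); G3 is not a chord tone.
It is approached by step down from Ab3 and left by step up to Ab3.
Step away and step back to the same note — a neighbor tone (lower neighbor).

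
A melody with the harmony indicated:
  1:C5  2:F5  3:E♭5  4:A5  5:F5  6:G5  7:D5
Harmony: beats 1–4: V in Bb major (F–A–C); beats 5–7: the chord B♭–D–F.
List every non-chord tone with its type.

The harmony at that moment is F major triad (F, A, C); E♭5 is not a chord tone.
It is approached by step down from F5 and left by leap up to A5.
Step in, leap out — an escape tone.
The harmony at that moment is B♭ major triad (B♭, D, F); G5 is not a chord tone.
It is approached by step up from F5 and left by leap down to D5.
Step in, leap out — an escape tone.

E♭5 (beat 3) — escape tone; G5 (beat 6) — escape tone.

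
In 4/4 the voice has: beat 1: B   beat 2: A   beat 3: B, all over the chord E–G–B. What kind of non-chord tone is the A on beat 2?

Lower neighbor tone.

The harmony at that moment is E minor triad (E, G, B); A is not a chord tone.
It is approached by step down from B and left by step up to B.
Step away and step back to the same note — a neighbor tone (lower neighbor).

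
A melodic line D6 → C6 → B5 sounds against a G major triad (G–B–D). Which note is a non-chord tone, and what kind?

C6 is a passing tone.

The harmony at that moment is G major triad (G, B, D); C6 is not a chord tone.
It is approached by step down from D6 and left by step down to B5.
Step in, step out in the same direction — a passing tone.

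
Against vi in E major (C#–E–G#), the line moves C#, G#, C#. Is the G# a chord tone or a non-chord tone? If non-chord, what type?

C# minor triad contains C#, E, G#; G# is the fifth, so it is a chord tone.

Chord tone (the fifth of C# minor triad).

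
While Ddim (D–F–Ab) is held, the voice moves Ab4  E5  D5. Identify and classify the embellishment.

The harmony at that moment is D diminished triad (D, F, Ab); E5 is not a chord tone.
It is approached by leap up from Ab4 and left by step down to D5.
Leap in, step out — an appoggiatura.

E5 is an appoggiatura.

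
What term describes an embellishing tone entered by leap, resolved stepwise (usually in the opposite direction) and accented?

Appoggiatura.

Approach: by leap. Departure: by step. Metric position: strong.
Leap in, step out, in a metrically strong position — an appoggiatura. (It is the mirror image of the escape tone, which steps in and leaps out from a weak position.)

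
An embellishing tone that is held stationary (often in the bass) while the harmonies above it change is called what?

Pedal tone.

Approach: none. Departure: none — a single pitch is sustained while the chords change around it, passing through harmonies that do not contain it.
No melodic motion at all; the dissonance is created entirely by the moving harmonies against the stationary note — a pedal tone (pedal point).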